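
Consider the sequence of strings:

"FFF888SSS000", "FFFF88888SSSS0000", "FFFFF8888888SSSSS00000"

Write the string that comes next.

FFFFFF888888888SSSSSS000000

The n-th term is n+2 F's then 2n+1 8's then n+2 S's then n+2 0's (n = 1, 2, …).
Setting n = 4 gives 6, 9, 6, 6 characters in each block.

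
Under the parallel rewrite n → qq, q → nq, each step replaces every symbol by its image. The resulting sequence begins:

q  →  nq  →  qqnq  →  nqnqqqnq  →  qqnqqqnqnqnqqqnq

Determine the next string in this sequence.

Rewriting the 16 symbols of qqnqqqnqnqnqqqnq one by one yields nq nq qq nq nq nq qq nq qq nq qq nq nq nq qq nq; concatenated:

nqnqqqnqnqnqqqnqqqnqqqnqnqnqqqnq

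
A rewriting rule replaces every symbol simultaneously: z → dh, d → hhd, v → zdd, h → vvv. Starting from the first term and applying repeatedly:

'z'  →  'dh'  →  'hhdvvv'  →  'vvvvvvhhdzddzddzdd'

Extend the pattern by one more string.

Rewriting the 18 symbols of vvvvvvhhdzddzddzdd one by one yields zdd zdd zdd zdd zdd zdd vvv vvv hhd dh hhd hhd dh hhd hhd dh hhd hhd; concatenated:

zddzddzddzddzddzddvvvvvvhhddhhhdhhddhhhdhhddhhhdhhd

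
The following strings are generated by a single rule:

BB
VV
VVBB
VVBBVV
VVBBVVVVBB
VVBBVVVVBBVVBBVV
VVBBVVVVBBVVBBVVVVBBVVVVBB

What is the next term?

From term 3 onward, concatenate the last term with the second-to-last: VV·BB = VVBB, VVBB·VV = VVBBVV, …
So term 8 is VVBBVVVVBBVVBBVVVVBBVVVVBB·VVBBVVVVBBVVBBVV.

VVBBVVVVBBVVBBVVVVBBVVVVBBVVBBVVVVBBVVBBVV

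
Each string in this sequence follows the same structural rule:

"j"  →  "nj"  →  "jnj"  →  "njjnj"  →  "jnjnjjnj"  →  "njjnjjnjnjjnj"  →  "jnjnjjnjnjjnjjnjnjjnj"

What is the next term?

njjnjjnjnjjnjjnjnjjnjnjjnjjnjnjjnj

Each term (from the third on) is the two preceding terms concatenated in order: term 3 = j·nj = jnj.
The next term joins njjnjjnjnjjnj and jnjnjjnjnjjnjjnjnjjnj.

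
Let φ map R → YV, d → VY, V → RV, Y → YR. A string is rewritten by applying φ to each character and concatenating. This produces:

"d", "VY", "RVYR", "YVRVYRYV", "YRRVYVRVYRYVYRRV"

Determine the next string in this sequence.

Applying the rule to each of the 16 symbols of YRRVYVRVYRYVYRRV gives the pieces YR YV YV RV YR RV YV RV YR YV YR RV YR YV YV RV, which concatenate to the answer.

YRYVYVRVYRRVYVRVYRYVYRRVYRYVYVRV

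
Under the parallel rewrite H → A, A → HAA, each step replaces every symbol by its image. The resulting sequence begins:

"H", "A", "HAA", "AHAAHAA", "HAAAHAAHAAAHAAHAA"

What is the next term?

AHAAHAAHAAAHAAHAAAHAAHAAHAAAHAAHAAAHAAHAA

φ(HAAAHAAHAAAHAAHAA) expands symbol-by-symbol to A HAA HAA HAA A HAA HAA A HAA HAA HAA A HAA HAA A HAA HAA; joining the 17 pieces gives the next term.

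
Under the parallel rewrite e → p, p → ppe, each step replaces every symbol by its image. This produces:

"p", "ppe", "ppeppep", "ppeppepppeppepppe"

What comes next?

Applying the rule to each of the 17 symbols of ppeppepppeppepppe gives the pieces ppe ppe p ppe ppe p ppe ppe ppe p ppe ppe p ppe ppe ppe p, which concatenate to the answer.

ppeppepppeppepppeppeppepppeppepppeppeppep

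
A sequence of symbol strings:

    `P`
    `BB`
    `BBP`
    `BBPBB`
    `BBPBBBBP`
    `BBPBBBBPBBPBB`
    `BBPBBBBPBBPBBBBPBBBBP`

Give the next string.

BBPBBBBPBBPBBBBPBBBBPBBPBBBBPBBPBB

Each term (from the third on) is the previous term followed by the one before it: term 3 = BB·P = BBP.
The next term joins BBPBBBBPBBPBBBBPBBBBP and BBPBBBBPBBPBB.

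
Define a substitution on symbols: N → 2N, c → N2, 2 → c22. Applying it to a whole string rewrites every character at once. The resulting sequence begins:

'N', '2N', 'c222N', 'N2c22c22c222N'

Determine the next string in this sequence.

2Nc22N2c22c22N2c22c22N2c22c22c222N

Applying the rule to each of the 13 symbols of N2c22c22c222N gives the pieces 2N c22 N2 c22 c22 N2 c22 c22 N2 c22 c22 c22 2N, which concatenate to the answer.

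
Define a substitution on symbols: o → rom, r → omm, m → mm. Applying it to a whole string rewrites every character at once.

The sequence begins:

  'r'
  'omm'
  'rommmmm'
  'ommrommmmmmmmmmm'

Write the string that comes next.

rommmmmommrommmmmmmmmmmmmmmmmmmmmmm

Replace each of the 16 characters of ommrommmmmmmmmmm in place — rom mm mm omm rom mm mm mm mm mm mm mm mm mm mm mm — and concatenate.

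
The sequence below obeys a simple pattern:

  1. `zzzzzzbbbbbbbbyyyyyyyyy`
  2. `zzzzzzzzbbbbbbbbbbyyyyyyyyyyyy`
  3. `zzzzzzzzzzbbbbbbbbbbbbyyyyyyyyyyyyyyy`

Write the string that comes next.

zzzzzzzzzzzzbbbbbbbbbbbbbbyyyyyyyyyyyyyyyyyy

Reading off run lengths: z runs 6, 8, 10; b runs 8, 10, 12; y runs 9, 12, 15 — each is linear in n, where the shown terms are n = 3, 4, 5.
At n = 6 the blocks have lengths 12, 14, 18.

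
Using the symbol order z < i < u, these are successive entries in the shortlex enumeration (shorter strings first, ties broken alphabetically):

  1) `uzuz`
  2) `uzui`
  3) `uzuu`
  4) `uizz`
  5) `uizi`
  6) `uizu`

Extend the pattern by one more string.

Treat uizu as a base-3 numeral over the given alphabet and add one, carrying through any trailing u's.

uiiz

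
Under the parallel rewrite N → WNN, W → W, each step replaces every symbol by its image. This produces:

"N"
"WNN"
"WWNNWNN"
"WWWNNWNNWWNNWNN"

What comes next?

Rewriting the 15 symbols of WWWNNWNNWWNNWNN one by one yields W W W WNN WNN W WNN WNN W W WNN WNN W WNN WNN; concatenated:

WWWWNNWNNWWNNWNNWWWNNWNNWWNNWNN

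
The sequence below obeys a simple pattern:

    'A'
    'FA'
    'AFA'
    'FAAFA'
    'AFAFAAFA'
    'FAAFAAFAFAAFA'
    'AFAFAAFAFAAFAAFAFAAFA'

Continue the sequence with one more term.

FAAFAAFAFAAFAAFAFAAFAFAAFAAFAFAAFA

From term 3 onward, concatenate the second-to-last term with the last: A·FA = AFA, FA·AFA = FAAFA, …
The next term joins FAAFAAFAFAAFA and AFAFAAFAFAAFAAFAFAAFA.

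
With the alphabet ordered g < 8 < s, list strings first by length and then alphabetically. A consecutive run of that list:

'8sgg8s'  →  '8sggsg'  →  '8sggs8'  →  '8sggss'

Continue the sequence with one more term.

8sg8gg

Treat 8sggss as a base-3 numeral over the given alphabet and add one, carrying through any trailing s's.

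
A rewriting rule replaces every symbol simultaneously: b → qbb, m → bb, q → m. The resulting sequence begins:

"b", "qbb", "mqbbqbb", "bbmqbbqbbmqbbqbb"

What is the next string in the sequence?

Replace each of the 16 characters of bbmqbbqbbmqbbqbb in place — qbb qbb bb m qbb qbb m qbb qbb bb m qbb qbb m qbb qbb — and concatenate.

qbbqbbbbmqbbqbbmqbbqbbbbmqbbqbbmqbbqbb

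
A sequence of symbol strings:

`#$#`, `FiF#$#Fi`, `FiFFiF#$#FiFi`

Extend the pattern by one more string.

s(k+1) = FiF·s(k)·Fi, so each term gains FiF as a prefix and Fi as a suffix.
One more step from FiFFiF#$#FiFi gives the answer.

FiFFiFFiF#$#FiFiFi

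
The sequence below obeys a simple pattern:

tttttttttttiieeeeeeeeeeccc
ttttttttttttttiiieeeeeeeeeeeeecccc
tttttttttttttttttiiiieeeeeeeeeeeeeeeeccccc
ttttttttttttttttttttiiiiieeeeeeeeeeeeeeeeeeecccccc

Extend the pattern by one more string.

Each string has the form t^{3n+2} i^{n-1} e^{3n+1} c^{n}, where the shown terms are n = 3, 4, 5, 6.
For the next term, n = 7, so the run lengths are 23, 6, 22, 7.

tttttttttttttttttttttttiiiiiieeeeeeeeeeeeeeeeeeeeeeccccccc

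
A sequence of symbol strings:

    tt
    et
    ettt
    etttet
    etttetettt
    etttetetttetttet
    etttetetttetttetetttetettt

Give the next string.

From term 3 onward, concatenate the last term with the second-to-last: et·tt = ettt, ettt·et = etttet, …
Continuing: etttetetttetttetetttetettt · etttetetttetttet gives term 8.

etttetetttetttetetttetetttetttetetttetttet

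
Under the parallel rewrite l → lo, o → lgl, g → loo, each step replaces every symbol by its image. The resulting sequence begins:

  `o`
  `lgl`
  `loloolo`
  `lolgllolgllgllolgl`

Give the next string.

Replace each of the 18 characters of lolgllolgllgllolgl in place — lo lgl lo loo lo lo lgl lo loo lo lo loo lo lo lgl lo loo lo — and concatenate.

lolglloloolololglloloolololoolololglloloolo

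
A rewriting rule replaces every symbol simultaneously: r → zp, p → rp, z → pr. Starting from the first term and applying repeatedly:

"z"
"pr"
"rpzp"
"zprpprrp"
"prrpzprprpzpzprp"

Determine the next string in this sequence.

Applying the rule to each of the 16 symbols of prrpzprprpzpzprp gives the pieces rp zp zp rp pr rp zp rp zp rp pr rp pr rp zp rp, which concatenate to the answer.

rpzpzprpprrpzprpzprpprrpprrpzprp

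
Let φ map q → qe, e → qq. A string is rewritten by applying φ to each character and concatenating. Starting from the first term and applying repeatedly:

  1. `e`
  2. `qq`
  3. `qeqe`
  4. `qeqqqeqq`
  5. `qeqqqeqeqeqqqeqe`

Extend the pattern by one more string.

Rewriting the 16 symbols of qeqqqeqeqeqqqeqe one by one yields qe qq qe qe qe qq qe qq qe qq qe qe qe qq qe qq; concatenated:

qeqqqeqeqeqqqeqqqeqqqeqeqeqqqeqq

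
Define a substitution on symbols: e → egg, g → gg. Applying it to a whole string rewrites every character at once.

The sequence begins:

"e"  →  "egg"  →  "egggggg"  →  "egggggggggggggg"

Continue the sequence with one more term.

egggggggggggggggggggggggggggggg

φ(egggggggggggggg) expands symbol-by-symbol to egg gg gg gg gg gg gg gg gg gg gg gg gg gg gg; joining the 15 pieces gives the next term.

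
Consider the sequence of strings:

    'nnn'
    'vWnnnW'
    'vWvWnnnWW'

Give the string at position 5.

vWvWvWvWnnnWWWW

Every step adds vW to the front and W to the end of the previous string.
From vWvWnnnWW, 2 further steps: vWvWnnnWW → vWvWvWnnnWWW → (answer).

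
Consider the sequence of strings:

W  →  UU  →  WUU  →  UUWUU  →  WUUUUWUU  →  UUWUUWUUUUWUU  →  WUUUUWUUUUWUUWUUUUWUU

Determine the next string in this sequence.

Each term (from the third on) is the two preceding terms concatenated in order: term 3 = W·UU = WUU.
So term 8 is UUWUUWUUUUWUU·WUUUUWUUUUWUUWUUUUWUU.

UUWUUWUUUUWUUWUUUUWUUUUWUUWUUUUWUU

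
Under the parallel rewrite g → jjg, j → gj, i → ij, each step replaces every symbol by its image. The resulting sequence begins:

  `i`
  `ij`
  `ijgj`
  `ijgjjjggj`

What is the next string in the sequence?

ijgjjjggjgjgjjjgjjggj

Rewriting each symbol of ijgjjjggj: i→ij, j→gj, g→jjg, j→gj, j→gj, j→gj, g→jjg, g→jjg, j→gj, which concatenates to ij gj jjg gj gj gj jjg jjg gj.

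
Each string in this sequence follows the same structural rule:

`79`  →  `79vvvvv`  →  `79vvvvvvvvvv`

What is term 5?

The strings grow by a fixed suffix vvvvv each time.
From 79vvvvvvvvvv, 2 further steps: 79vvvvvvvvvv → 79vvvvvvvvvvvvvvv → (answer).

79vvvvvvvvvvvvvvvvvvvv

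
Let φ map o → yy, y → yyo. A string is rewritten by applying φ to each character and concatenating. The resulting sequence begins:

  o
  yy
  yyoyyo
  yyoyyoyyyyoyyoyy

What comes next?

φ(yyoyyoyyyyoyyoyy) expands symbol-by-symbol to yyo yyo yy yyo yyo yy yyo yyo yyo yyo yy yyo yyo yy yyo yyo; joining the 16 pieces gives the next term.

yyoyyoyyyyoyyoyyyyoyyoyyoyyoyyyyoyyoyyyyoyyo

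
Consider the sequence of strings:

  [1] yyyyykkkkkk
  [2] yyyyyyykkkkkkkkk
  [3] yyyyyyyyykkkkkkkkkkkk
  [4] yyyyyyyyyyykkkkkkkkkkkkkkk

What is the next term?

Each string has the form y^{2n+1} k^{3n}, where the shown terms are n = 2, 3, 4, 5.
Setting n = 6 gives 13, 18 characters in each block.

yyyyyyyyyyyyykkkkkkkkkkkkkkkkkk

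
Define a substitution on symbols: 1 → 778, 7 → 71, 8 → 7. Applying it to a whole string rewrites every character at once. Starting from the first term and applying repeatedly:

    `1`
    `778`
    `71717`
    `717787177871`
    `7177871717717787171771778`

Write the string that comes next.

Replace each of the 25 characters of 7177871717717787171771778 in place — 71 778 71 71 7 71 778 71 778 71 71 778 71 71 7 71 778 71 778 71 71 778 71 71 7 — and concatenate.

717787171771778717787171778717177177871778717177871717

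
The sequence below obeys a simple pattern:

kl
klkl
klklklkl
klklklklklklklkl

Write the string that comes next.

Each string is two copies of the previous one concatenated.
One more doubling of klklklklklklklkl gives the answer.

klklklklklklklklklklklklklklklkl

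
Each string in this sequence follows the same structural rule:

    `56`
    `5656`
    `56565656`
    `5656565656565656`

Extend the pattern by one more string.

s(k+1) = s(k)·s(k) — each term doubles the last.
One more doubling of 5656565656565656 gives the answer.

56565656565656565656565656565656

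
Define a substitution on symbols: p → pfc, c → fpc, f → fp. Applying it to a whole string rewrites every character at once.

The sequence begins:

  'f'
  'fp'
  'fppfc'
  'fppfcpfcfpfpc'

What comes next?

fppfcpfcfpfpcpfcfpfpcfppfcfppfcfpc

φ(fppfcpfcfpfpc) expands symbol-by-symbol to fp pfc pfc fp fpc pfc fp fpc fp pfc fp pfc fpc; joining the 13 pieces gives the next term.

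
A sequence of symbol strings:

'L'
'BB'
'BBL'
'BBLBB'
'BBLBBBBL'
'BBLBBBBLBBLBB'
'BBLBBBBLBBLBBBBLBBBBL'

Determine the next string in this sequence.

This is a Fibonacci-style word recurrence s(k) = s(k−1)·s(k−2): e.g. BB·L = BBL.
The next term joins BBLBBBBLBBLBBBBLBBBBL and BBLBBBBLBBLBB.

BBLBBBBLBBLBBBBLBBBBLBBLBBBBLBBLBB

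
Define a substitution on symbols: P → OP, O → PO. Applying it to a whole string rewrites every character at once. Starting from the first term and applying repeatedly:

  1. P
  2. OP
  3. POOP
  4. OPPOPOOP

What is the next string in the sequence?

Rewriting each symbol of OPPOPOOP: O→PO, P→OP, P→OP, O→PO, P→OP, O→PO, O→PO, P→OP, which concatenates to PO OP OP PO OP PO PO OP.

POOPOPPOOPPOPOOP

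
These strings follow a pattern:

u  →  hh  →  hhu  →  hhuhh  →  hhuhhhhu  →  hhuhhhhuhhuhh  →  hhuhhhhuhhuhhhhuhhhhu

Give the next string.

Each term (from the third on) is the previous term followed by the one before it: term 3 = hh·u = hhu.
So term 8 is hhuhhhhuhhuhhhhuhhhhu·hhuhhhhuhhuhh.

hhuhhhhuhhuhhhhuhhhhuhhuhhhhuhhuhh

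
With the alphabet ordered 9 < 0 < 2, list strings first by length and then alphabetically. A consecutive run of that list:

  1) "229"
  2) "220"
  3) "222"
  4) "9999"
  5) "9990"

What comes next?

Find the rightmost character of 9990 below 2, bump it to the next letter, and reset everything to its right to 9.

9992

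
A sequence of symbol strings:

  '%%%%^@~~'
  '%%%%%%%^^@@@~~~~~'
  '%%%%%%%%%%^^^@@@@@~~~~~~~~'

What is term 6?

Each string has the form %^{3n+1} ^^{n} @^{2n-1} ~^{3n-1} (n = 1, 2, …).
For term 6, n = 6, so the run lengths are 19, 6, 11, 17.

%%%%%%%%%%%%%%%%%%%^^^^^^@@@@@@@@@@@~~~~~~~~~~~~~~~~~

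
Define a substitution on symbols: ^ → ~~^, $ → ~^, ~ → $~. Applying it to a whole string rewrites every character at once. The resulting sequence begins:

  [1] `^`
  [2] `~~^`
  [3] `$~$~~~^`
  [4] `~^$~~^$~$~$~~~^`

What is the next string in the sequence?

Replace each of the 15 characters of ~^$~~^$~$~$~~~^ in place — $~ ~~^ ~^ $~ $~ ~~^ ~^ $~ ~^ $~ ~^ $~ $~ $~ ~~^ — and concatenate.

$~~~^~^$~$~~~^~^$~~^$~~^$~$~$~~~^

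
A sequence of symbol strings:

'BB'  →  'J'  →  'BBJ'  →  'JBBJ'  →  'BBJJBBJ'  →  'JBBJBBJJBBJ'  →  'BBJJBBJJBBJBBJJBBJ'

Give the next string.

JBBJBBJJBBJBBJJBBJJBBJBBJJBBJ

This is a Fibonacci-style word recurrence s(k) = s(k−2)·s(k−1): e.g. BB·J = BBJ.
The next term joins JBBJBBJJBBJ and BBJJBBJJBBJBBJJBBJ.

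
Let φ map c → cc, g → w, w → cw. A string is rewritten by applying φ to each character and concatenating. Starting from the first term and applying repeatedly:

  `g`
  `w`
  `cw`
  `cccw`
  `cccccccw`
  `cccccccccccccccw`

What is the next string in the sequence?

Replace each of the 16 characters of cccccccccccccccw in place — cc cc cc cc cc cc cc cc cc cc cc cc cc cc cc cw — and concatenate.

cccccccccccccccccccccccccccccccw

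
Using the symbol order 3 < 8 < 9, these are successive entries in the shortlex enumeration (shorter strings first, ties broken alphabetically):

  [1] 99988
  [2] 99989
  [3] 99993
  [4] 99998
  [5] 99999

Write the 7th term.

333338

Stepping forward 2 times from 99999: 99999 → 333333, then the target.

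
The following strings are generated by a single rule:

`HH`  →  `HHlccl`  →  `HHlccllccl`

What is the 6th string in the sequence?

HHlccllccllccllccllccl

Each term is the previous one with lccl appended.
From HHlccllccl, 3 further steps: HHlccllccl → HHlccllccllccl → HHlccllccllccllccl → (answer).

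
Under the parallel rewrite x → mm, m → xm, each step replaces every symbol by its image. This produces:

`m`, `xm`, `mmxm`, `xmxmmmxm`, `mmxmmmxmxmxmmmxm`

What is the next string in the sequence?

Replace each of the 16 characters of mmxmmmxmxmxmmmxm in place — xm xm mm xm xm xm mm xm mm xm mm xm xm xm mm xm — and concatenate.

xmxmmmxmxmxmmmxmmmxmmmxmxmxmmmxm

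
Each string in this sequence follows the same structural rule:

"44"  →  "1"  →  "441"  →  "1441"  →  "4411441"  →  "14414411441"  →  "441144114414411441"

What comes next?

14414411441441144114414411441

Each term (from the third on) is the two preceding terms concatenated in order: term 3 = 44·1 = 441.
So term 8 is 14414411441·441144114414411441.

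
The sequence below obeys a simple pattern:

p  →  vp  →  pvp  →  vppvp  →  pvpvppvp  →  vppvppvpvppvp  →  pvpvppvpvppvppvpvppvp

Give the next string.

vppvppvpvppvppvpvppvpvppvppvpvppvp

From term 3 onward, concatenate the second-to-last term with the last: p·vp = pvp, vp·pvp = vppvp, …
So term 8 is vppvppvpvppvp·pvpvppvpvppvppvpvppvp.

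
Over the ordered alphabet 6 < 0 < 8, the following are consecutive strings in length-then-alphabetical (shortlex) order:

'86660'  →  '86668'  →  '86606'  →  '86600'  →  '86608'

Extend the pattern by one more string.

The successor of 86608 increments the rightmost position that isn't already 8 and resets every position after it to 6.

86686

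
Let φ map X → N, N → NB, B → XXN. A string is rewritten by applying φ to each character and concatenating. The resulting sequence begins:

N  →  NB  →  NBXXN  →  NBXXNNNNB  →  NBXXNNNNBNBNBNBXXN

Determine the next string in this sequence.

NBXXNNNNBNBNBNBXXNNBXXNNBXXNNBXXNNNNB

Replace each of the 18 characters of NBXXNNNNBNBNBNBXXN in place — NB XXN N N NB NB NB NB XXN NB XXN NB XXN NB XXN N N NB — and concatenate.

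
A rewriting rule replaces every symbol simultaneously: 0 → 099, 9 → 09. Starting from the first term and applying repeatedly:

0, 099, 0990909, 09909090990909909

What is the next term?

Replace each of the 17 characters of 09909090990909909 in place — 099 09 09 099 09 099 09 099 09 09 099 09 099 09 09 099 09 — and concatenate.

09909090990909909099090909909099090909909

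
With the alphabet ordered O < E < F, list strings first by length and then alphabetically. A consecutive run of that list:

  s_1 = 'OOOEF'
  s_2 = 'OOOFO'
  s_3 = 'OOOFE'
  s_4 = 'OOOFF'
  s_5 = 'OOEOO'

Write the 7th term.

Stepping forward 2 times from OOEOO: OOEOO → OOEOE, then the target.

OOEOF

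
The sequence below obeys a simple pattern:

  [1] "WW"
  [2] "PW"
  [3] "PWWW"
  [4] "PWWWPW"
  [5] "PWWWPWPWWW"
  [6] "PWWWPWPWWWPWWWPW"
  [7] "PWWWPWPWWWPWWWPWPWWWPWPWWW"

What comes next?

Each term (from the third on) is the previous term followed by the one before it: term 3 = PW·WW = PWWW.
The next term joins PWWWPWPWWWPWWWPWPWWWPWPWWW and PWWWPWPWWWPWWWPW.

PWWWPWPWWWPWWWPWPWWWPWPWWWPWWWPWPWWWPWWWPW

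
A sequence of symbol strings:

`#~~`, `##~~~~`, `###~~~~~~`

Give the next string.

Term n consists of n #'s, followed by 2n ~'s (n = 1, 2, …).
At n = 4 the blocks have lengths 4, 8.

####~~~~~~~~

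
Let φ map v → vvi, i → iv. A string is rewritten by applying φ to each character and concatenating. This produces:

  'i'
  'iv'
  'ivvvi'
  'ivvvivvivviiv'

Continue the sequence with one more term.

Rewriting the 13 symbols of ivvvivvivviiv one by one yields iv vvi vvi vvi iv vvi vvi iv vvi vvi iv iv vvi; concatenated:

ivvvivvivviivvvivviivvvivviivivvvi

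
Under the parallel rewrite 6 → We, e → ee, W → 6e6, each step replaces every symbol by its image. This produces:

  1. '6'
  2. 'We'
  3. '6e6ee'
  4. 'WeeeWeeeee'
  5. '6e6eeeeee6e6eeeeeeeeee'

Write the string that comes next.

WeeeWeeeeeeeeeeeeeWeeeWeeeeeeeeeeeeeeeeeeeee

Applying the rule to each of the 22 symbols of 6e6eeeeee6e6eeeeeeeeee gives the pieces We ee We ee ee ee ee ee ee We ee We ee ee ee ee ee ee ee ee ee ee, which concatenate to the answer.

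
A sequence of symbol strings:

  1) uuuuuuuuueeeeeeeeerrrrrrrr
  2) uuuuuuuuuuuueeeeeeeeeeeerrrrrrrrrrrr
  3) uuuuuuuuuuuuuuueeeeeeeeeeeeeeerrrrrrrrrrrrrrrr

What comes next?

uuuuuuuuuuuuuuuuuueeeeeeeeeeeeeeeeeerrrrrrrrrrrrrrrrrrrr

Each string has the form u^{3n+3} e^{3n+3} r^{4n}, where the shown terms are n = 2, 3, 4.
For the next term, n = 5, so the run lengths are 18, 18, 20.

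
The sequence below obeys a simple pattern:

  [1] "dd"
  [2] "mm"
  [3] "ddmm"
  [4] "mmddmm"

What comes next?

This is a Fibonacci-style word recurrence s(k) = s(k−2)·s(k−1): e.g. dd·mm = ddmm.
Continuing: ddmm · mmddmm gives term 5.

ddmmmmddmm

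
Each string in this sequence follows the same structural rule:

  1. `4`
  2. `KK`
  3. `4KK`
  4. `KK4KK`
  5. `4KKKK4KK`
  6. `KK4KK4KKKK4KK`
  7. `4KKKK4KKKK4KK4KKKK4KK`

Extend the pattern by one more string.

This is a Fibonacci-style word recurrence s(k) = s(k−2)·s(k−1): e.g. 4·KK = 4KK.
So term 8 is KK4KK4KKKK4KK·4KKKK4KKKK4KK4KKKK4KK.

KK4KK4KKKK4KK4KKKK4KKKK4KK4KKKK4KK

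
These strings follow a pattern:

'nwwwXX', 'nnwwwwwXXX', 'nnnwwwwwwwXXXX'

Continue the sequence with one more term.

Each string has the form n^{n} w^{2n+1} X^{n+1} (n = 1, 2, …).
At n = 4 the blocks have lengths 4, 9, 5.

nnnnwwwwwwwwwXXXXX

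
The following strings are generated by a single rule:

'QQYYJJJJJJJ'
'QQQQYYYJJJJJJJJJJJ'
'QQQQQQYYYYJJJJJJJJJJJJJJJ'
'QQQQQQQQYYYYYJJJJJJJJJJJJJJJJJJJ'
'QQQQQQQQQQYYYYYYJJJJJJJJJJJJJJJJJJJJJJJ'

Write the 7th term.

QQQQQQQQQQQQQQYYYYYYYYJJJJJJJJJJJJJJJJJJJJJJJJJJJJJJJ

The n-th term is 2n-2 Q's then n Y's then 4n-1 J's, where the shown terms are n = 2, 3, 4, 5, 6.
For term 7, n = 8, so the run lengths are 14, 8, 31.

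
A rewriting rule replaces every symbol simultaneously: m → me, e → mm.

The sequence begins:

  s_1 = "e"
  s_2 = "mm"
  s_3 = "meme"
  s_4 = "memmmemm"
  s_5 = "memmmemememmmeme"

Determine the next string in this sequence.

memmmemememmmemmmemmmemememmmemm

Replace each of the 16 characters of memmmemememmmeme in place — me mm me me me mm me mm me mm me me me mm me mm — and concatenate.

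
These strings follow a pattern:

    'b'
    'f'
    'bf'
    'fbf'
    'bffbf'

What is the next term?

Each term (from the third on) is the two preceding terms concatenated in order: term 3 = b·f = bf.
The next term joins fbf and bffbf.

fbfbffbf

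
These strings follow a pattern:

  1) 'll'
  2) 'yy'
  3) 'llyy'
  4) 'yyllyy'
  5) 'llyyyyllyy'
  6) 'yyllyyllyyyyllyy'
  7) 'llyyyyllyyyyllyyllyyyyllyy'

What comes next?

yyllyyllyyyyllyyllyyyyllyyyyllyyllyyyyllyy

Each term (from the third on) is the two preceding terms concatenated in order: term 3 = ll·yy = llyy.
Continuing: yyllyyllyyyyllyy · llyyyyllyyyyllyyllyyyyllyy gives term 8.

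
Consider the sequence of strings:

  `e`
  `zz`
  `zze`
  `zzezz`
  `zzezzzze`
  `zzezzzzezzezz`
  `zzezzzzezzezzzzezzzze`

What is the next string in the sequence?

This is a Fibonacci-style word recurrence s(k) = s(k−1)·s(k−2): e.g. zz·e = zze.
Continuing: zzezzzzezzezzzzezzzze · zzezzzzezzezz gives term 8.

zzezzzzezzezzzzezzzzezzezzzzezzezz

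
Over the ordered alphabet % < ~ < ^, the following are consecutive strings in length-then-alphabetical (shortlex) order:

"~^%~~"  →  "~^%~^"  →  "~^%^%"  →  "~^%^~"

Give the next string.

~^%^^

Treat ~^%^~ as a base-3 numeral over the given alphabet and add one, carrying through any trailing ^'s.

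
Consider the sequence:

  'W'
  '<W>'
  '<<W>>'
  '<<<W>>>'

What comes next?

Every step adds < to the front and > to the end of the previous string.
One more step from <<<W>>> gives the answer.

<<<<W>>>>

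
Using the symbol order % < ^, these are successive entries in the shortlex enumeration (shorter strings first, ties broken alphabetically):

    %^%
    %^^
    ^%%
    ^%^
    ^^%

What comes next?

^^^

Treat ^^% as a base-2 numeral over the given alphabet and add one, carrying through any trailing ^'s.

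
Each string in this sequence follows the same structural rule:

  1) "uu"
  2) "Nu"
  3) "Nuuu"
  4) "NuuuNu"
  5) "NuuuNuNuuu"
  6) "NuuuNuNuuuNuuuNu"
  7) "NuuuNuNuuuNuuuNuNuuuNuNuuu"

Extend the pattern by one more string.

From term 3 onward, concatenate the last term with the second-to-last: Nu·uu = Nuuu, Nuuu·Nu = NuuuNu, …
So term 8 is NuuuNuNuuuNuuuNuNuuuNuNuuu·NuuuNuNuuuNuuuNu.

NuuuNuNuuuNuuuNuNuuuNuNuuuNuuuNuNuuuNuuuNu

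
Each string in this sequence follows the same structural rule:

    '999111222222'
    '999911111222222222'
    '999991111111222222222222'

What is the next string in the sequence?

999999111111111222222222222222

Reading off run lengths: 9 runs 3, 4, 5; 1 runs 3, 5, 7; 2 runs 6, 9, 12 — each is linear in n, where the shown terms are n = 2, 3, 4.
At n = 5 the blocks have lengths 6, 9, 15.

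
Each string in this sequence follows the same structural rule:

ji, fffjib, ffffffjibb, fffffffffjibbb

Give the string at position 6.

fffffffffffffffjibbbbb

Every step adds fff to the front and b to the end of the previous string.
From fffffffffjibbb, 2 further steps: fffffffffjibbb → ffffffffffffjibbbb → (answer).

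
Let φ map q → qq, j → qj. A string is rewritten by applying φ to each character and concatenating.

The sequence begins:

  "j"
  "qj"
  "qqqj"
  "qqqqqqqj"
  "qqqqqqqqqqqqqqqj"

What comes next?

Applying the rule to each of the 16 symbols of qqqqqqqqqqqqqqqj gives the pieces qq qq qq qq qq qq qq qq qq qq qq qq qq qq qq qj, which concatenate to the answer.

qqqqqqqqqqqqqqqqqqqqqqqqqqqqqqqj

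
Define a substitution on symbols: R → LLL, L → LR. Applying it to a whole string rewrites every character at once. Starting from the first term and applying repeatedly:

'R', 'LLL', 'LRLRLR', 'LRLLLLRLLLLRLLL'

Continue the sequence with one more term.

Applying the rule to each of the 15 symbols of LRLLLLRLLLLRLLL gives the pieces LR LLL LR LR LR LR LLL LR LR LR LR LLL LR LR LR, which concatenate to the answer.

LRLLLLRLRLRLRLLLLRLRLRLRLLLLRLRLR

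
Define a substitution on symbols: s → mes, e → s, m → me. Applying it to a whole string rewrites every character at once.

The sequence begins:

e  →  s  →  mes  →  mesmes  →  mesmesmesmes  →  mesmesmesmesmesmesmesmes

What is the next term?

Applying the rule to each of the 24 symbols of mesmesmesmesmesmesmesmes gives the pieces me s mes me s mes me s mes me s mes me s mes me s mes me s mes me s mes, which concatenate to the answer.

mesmesmesmesmesmesmesmesmesmesmesmesmesmesmesmes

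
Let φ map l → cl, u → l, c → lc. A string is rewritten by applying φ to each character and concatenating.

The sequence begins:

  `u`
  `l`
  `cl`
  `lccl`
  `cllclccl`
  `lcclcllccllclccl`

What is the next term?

Replace each of the 16 characters of lcclcllccllclccl in place — cl lc lc cl lc cl cl lc lc cl cl lc cl lc lc cl — and concatenate.

cllclccllcclcllclcclcllccllclccl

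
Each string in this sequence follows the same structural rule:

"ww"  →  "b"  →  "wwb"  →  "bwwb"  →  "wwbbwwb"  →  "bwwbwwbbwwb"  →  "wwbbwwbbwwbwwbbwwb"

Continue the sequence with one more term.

bwwbwwbbwwbwwbbwwbbwwbwwbbwwb

This is a Fibonacci-style word recurrence s(k) = s(k−2)·s(k−1): e.g. ww·b = wwb.
Continuing: bwwbwwbbwwb · wwbbwwbbwwbwwbbwwb gives term 8.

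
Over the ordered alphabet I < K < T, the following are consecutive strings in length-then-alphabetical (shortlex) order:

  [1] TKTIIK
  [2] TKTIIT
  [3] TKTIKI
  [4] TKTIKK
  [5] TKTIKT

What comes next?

Treat TKTIKT as a base-3 numeral over the given alphabet and add one, carrying through any trailing T's.

TKTITI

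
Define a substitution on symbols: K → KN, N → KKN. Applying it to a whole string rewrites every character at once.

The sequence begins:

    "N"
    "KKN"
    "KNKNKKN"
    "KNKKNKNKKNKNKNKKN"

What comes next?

KNKKNKNKNKKNKNKKNKNKNKKNKNKKNKNKKNKNKNKKN

φ(KNKKNKNKKNKNKNKKN) expands symbol-by-symbol to KN KKN KN KN KKN KN KKN KN KN KKN KN KKN KN KKN KN KN KKN; joining the 17 pieces gives the next term.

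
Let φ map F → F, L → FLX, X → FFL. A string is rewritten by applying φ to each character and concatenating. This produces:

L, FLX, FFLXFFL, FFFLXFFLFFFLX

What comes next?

FFFFLXFFLFFFLXFFFFLXFFL

φ(FFFLXFFLFFFLX) expands symbol-by-symbol to F F F FLX FFL F F FLX F F F FLX FFL; joining the 13 pieces gives the next term.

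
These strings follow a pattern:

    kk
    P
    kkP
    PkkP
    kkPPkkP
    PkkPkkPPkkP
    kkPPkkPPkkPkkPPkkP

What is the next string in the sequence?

Each term (from the third on) is the two preceding terms concatenated in order: term 3 = kk·P = kkP.
So term 8 is PkkPkkPPkkP·kkPPkkPPkkPkkPPkkP.

PkkPkkPPkkPkkPPkkPPkkPkkPPkkP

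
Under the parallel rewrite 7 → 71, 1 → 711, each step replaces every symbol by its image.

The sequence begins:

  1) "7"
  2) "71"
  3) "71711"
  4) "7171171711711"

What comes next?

Rewriting the 13 symbols of 7171171711711 one by one yields 71 711 71 711 711 71 711 71 711 711 71 711 711; concatenated:

7171171711711717117171171171711711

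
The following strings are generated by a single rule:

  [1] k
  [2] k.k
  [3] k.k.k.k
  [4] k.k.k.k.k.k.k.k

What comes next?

s(k+1) = s(k)·.·s(k) — each term doubles the last with '.' between the halves.
One more doubling of k.k.k.k.k.k.k.k gives the answer.

k.k.k.k.k.k.k.k.k.k.k.k.k.k.k.k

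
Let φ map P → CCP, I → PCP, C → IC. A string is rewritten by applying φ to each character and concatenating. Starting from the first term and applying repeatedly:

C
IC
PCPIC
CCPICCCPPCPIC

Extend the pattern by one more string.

ICICCCPPCPICICICCCPCCPICCCPPCPIC

φ(CCPICCCPPCPIC) expands symbol-by-symbol to IC IC CCP PCP IC IC IC CCP CCP IC CCP PCP IC; joining the 13 pieces gives the next term.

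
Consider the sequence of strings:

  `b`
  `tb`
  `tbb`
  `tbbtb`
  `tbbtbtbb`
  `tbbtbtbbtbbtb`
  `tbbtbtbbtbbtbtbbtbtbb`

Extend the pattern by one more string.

tbbtbtbbtbbtbtbbtbtbbtbbtbtbbtbbtb

From term 3 onward, concatenate the last term with the second-to-last: tb·b = tbb, tbb·tb = tbbtb, …
Continuing: tbbtbtbbtbbtbtbbtbtbb · tbbtbtbbtbbtb gives term 8.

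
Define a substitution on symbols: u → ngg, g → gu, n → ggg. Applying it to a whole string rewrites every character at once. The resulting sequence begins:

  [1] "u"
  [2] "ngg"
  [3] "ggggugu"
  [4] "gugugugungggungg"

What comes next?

Rewriting the 16 symbols of gugugugungggungg one by one yields gu ngg gu ngg gu ngg gu ngg ggg gu gu gu ngg ggg gu gu; concatenated:

gungggungggungggunggggggugugunggggggugu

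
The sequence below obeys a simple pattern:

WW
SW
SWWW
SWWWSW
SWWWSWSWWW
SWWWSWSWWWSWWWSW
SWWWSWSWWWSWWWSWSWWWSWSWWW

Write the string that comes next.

SWWWSWSWWWSWWWSWSWWWSWSWWWSWWWSWSWWWSWWWSW

From term 3 onward, concatenate the last term with the second-to-last: SW·WW = SWWW, SWWW·SW = SWWWSW, …
Continuing: SWWWSWSWWWSWWWSWSWWWSWSWWW · SWWWSWSWWWSWWWSW gives term 8.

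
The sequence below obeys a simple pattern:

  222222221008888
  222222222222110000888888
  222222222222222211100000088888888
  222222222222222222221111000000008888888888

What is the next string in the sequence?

222222222222222222222222111110000000000888888888888

Each string has the form 2^{4n} 1^{n-1} 0^{2n-2} 8^{2n}, where the shown terms are n = 2, 3, 4, 5.
For the next term, n = 6, so the run lengths are 24, 5, 10, 12.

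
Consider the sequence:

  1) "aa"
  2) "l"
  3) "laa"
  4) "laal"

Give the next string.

laallaa

From term 3 onward, concatenate the last term with the second-to-last: l·aa = laa, laa·l = laal, …
So term 5 is laal·laa.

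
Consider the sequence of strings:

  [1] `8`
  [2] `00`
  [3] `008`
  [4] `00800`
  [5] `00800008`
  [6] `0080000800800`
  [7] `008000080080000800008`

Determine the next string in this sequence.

This is a Fibonacci-style word recurrence s(k) = s(k−1)·s(k−2): e.g. 00·8 = 008.
Continuing: 008000080080000800008 · 0080000800800 gives term 8.

0080000800800008000080080000800800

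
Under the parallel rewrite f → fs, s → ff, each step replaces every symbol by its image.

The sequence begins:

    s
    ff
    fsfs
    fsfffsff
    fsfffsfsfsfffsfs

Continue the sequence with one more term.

φ(fsfffsfsfsfffsfs) expands symbol-by-symbol to fs ff fs fs fs ff fs ff fs ff fs fs fs ff fs ff; joining the 16 pieces gives the next term.

fsfffsfsfsfffsfffsfffsfsfsfffsff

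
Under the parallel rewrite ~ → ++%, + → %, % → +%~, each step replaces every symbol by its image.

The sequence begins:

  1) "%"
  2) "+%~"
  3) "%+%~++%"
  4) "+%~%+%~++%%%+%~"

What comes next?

%+%~++%+%~%+%~++%%%+%~+%~+%~%+%~++%

Applying the rule to each of the 15 symbols of +%~%+%~++%%%+%~ gives the pieces % +%~ ++% +%~ % +%~ ++% % % +%~ +%~ +%~ % +%~ ++%, which concatenate to the answer.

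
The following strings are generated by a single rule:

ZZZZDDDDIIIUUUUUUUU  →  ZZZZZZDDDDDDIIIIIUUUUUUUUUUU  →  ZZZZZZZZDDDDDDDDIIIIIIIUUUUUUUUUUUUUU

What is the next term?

Reading off run lengths: Z runs 4, 6, 8; D runs 4, 6, 8; I runs 3, 5, 7; U runs 8, 11, 14 — each is linear in n, where the shown terms are n = 2, 3, 4.
For the next term, n = 5, so the run lengths are 10, 10, 9, 17.

ZZZZZZZZZZDDDDDDDDDDIIIIIIIIIUUUUUUUUUUUUUUUUU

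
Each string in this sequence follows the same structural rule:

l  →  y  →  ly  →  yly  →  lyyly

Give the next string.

Each term (from the third on) is the two preceding terms concatenated in order: term 3 = l·y = ly.
Continuing: yly · lyyly gives term 6.

ylylyyly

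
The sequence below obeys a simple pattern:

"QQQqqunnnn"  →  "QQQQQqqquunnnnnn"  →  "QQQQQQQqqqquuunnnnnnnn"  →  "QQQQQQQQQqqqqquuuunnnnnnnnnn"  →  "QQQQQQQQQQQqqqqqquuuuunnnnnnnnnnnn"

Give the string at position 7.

QQQQQQQQQQQQQQQqqqqqqqquuuuuuunnnnnnnnnnnnnnnn

Each string has the form Q^{2n+1} q^{n+1} u^{n} n^{2n+2} (n = 1, 2, …).
For term 7, n = 7, so the run lengths are 15, 8, 7, 16.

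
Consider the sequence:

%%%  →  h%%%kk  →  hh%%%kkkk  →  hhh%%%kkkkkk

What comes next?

hhhh%%%kkkkkkkk

Each term wraps the previous one in h on the left and kk on the right.
So the next term is h·hhh%%%kkkkkk·kk.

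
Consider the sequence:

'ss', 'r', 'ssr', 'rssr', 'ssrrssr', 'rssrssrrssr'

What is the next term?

This is a Fibonacci-style word recurrence s(k) = s(k−2)·s(k−1): e.g. ss·r = ssr.
The next term joins ssrrssr and rssrssrrssr.

ssrrssrrssrssrrssr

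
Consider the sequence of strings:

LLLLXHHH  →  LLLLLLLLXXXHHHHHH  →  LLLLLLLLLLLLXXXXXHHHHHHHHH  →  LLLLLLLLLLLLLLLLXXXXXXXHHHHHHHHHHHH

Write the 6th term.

Term n consists of 4n L's, followed by 2n-1 X's, followed by 3n H's (n = 1, 2, …).
For term 6, n = 6, so the run lengths are 24, 11, 18.

LLLLLLLLLLLLLLLLLLLLLLLLXXXXXXXXXXXHHHHHHHHHHHHHHHHHH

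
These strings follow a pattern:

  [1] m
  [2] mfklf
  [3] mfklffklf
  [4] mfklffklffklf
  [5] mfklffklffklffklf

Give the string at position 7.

The strings grow by a fixed suffix fklf each time.
From mfklffklffklffklf, 2 further steps: mfklffklffklffklf → mfklffklffklffklffklf → (answer).

mfklffklffklffklffklffklf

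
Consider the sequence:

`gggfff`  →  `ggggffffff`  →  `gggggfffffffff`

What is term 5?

Reading off run lengths: g runs 3, 4, 5; f runs 3, 6, 9 — each is linear in n (n = 1, 2, …).
Setting n = 5 gives 7, 15 characters in each block.

gggggggfffffffffffffff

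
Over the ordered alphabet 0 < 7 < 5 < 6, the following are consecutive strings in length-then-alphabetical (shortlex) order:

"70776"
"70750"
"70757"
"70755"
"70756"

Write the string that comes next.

The successor of 70756 increments the rightmost position that isn't already 6 and resets every position after it to 0.

70760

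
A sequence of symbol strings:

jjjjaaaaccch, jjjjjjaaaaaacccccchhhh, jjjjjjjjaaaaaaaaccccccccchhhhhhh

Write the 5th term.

Reading off run lengths: j runs 4, 6, 8; a runs 4, 6, 8; c runs 3, 6, 9; h runs 1, 4, 7 — each is linear in n (n = 1, 2, …).
Setting n = 5 gives 12, 12, 15, 13 characters in each block.

jjjjjjjjjjjjaaaaaaaaaaaaccccccccccccccchhhhhhhhhhhhh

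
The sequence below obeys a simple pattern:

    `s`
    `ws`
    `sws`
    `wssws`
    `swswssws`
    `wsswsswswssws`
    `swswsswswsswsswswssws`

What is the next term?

Each term (from the third on) is the two preceding terms concatenated in order: term 3 = s·ws = sws.
The next term joins wsswsswswssws and swswsswswsswsswswssws.

wsswsswswsswsswswsswswsswsswswssws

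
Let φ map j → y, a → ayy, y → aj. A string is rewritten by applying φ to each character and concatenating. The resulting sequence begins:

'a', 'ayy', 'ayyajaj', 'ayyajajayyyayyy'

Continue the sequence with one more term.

Rewriting the 15 symbols of ayyajajayyyayyy one by one yields ayy aj aj ayy y ayy y ayy aj aj aj ayy aj aj aj; concatenated:

ayyajajayyyayyyayyajajajayyajajaj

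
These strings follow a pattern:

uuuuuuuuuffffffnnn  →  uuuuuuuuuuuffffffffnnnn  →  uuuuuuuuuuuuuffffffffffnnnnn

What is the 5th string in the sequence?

Each string has the form u^{2n+3} f^{2n} n^{n}, where the shown terms are n = 3, 4, 5.
For term 5, n = 7, so the run lengths are 17, 14, 7.

uuuuuuuuuuuuuuuuuffffffffffffffnnnnnnn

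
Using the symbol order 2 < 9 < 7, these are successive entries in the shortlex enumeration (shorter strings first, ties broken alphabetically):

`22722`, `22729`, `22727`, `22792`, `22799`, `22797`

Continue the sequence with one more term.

22772

Treat 22797 as a base-3 numeral over the given alphabet and add one, carrying through any trailing 7's.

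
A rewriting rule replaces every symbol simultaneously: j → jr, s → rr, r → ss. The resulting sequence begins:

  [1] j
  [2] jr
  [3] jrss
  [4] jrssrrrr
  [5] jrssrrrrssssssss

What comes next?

Rewriting the 16 symbols of jrssrrrrssssssss one by one yields jr ss rr rr ss ss ss ss rr rr rr rr rr rr rr rr; concatenated:

jrssrrrrssssssssrrrrrrrrrrrrrrrr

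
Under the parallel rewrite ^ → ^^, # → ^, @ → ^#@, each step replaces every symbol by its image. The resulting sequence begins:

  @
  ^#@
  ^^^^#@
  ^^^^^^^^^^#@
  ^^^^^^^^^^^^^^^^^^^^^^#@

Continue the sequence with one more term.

Rewriting the 24 symbols of ^^^^^^^^^^^^^^^^^^^^^^#@ one by one yields ^^ ^^ ^^ ^^ ^^ ^^ ^^ ^^ ^^ ^^ ^^ ^^ ^^ ^^ ^^ ^^ ^^ ^^ ^^ ^^ ^^ ^^ ^ ^#@; concatenated:

^^^^^^^^^^^^^^^^^^^^^^^^^^^^^^^^^^^^^^^^^^^^^^#@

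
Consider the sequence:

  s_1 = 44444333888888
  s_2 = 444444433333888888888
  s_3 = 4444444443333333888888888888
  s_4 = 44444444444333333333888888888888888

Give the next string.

Term n consists of 2n+1 4's, followed by 2n-1 3's, followed by 3n 8's, where the shown terms are n = 2, 3, 4, 5.
For the next term, n = 6, so the run lengths are 13, 11, 18.

444444444444433333333333888888888888888888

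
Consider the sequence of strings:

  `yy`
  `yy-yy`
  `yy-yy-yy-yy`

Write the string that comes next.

Every step duplicates the string with '-' between the halves.
Doubling yy-yy-yy-yy with '-' between the halves:

yy-yy-yy-yy-yy-yy-yy-yy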